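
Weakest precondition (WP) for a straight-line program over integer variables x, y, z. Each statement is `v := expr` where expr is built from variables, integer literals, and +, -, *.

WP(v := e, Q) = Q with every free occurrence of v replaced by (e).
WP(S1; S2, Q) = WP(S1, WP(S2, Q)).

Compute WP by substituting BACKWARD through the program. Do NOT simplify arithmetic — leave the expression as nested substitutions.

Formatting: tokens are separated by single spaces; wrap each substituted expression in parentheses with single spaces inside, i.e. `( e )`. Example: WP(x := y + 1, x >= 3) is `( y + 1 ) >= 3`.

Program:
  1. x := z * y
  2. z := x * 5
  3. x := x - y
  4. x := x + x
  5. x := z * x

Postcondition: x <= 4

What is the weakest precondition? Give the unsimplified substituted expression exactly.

post: x <= 4
stmt 5: x := z * x  -- replace 1 occurrence(s) of x with (z * x)
  => ( z * x ) <= 4
stmt 4: x := x + x  -- replace 1 occurrence(s) of x with (x + x)
  => ( z * ( x + x ) ) <= 4
stmt 3: x := x - y  -- replace 2 occurrence(s) of x with (x - y)
  => ( z * ( ( x - y ) + ( x - y ) ) ) <= 4
stmt 2: z := x * 5  -- replace 1 occurrence(s) of z with (x * 5)
  => ( ( x * 5 ) * ( ( x - y ) + ( x - y ) ) ) <= 4
stmt 1: x := z * y  -- replace 3 occurrence(s) of x with (z * y)
  => ( ( ( z * y ) * 5 ) * ( ( ( z * y ) - y ) + ( ( z * y ) - y ) ) ) <= 4

Answer: ( ( ( z * y ) * 5 ) * ( ( ( z * y ) - y ) + ( ( z * y ) - y ) ) ) <= 4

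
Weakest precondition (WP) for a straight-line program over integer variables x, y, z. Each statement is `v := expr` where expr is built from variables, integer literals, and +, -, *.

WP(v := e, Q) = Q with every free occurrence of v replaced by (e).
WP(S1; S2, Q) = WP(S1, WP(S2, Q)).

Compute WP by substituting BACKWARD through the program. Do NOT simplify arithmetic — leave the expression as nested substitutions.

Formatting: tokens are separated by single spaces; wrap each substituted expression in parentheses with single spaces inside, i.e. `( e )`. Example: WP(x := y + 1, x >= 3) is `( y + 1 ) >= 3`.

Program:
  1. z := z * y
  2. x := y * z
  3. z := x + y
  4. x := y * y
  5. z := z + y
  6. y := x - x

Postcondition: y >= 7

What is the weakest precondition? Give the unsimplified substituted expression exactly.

Answer: ( ( y * y ) - ( y * y ) ) >= 7

Derivation:
post: y >= 7
stmt 6: y := x - x  -- replace 1 occurrence(s) of y with (x - x)
  => ( x - x ) >= 7
stmt 5: z := z + y  -- replace 0 occurrence(s) of z with (z + y)
  => ( x - x ) >= 7
stmt 4: x := y * y  -- replace 2 occurrence(s) of x with (y * y)
  => ( ( y * y ) - ( y * y ) ) >= 7
stmt 3: z := x + y  -- replace 0 occurrence(s) of z with (x + y)
  => ( ( y * y ) - ( y * y ) ) >= 7
stmt 2: x := y * z  -- replace 0 occurrence(s) of x with (y * z)
  => ( ( y * y ) - ( y * y ) ) >= 7
stmt 1: z := z * y  -- replace 0 occurrence(s) of z with (z * y)
  => ( ( y * y ) - ( y * y ) ) >= 7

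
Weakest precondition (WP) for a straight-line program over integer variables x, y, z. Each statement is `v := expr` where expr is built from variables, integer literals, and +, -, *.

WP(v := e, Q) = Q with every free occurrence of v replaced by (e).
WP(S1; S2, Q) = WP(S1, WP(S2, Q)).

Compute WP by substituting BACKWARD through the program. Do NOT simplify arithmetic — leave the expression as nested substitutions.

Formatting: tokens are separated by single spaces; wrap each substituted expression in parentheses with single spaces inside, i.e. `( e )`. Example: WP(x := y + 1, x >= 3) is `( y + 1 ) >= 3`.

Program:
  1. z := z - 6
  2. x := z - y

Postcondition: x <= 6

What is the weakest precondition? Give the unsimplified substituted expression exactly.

Answer: ( ( z - 6 ) - y ) <= 6

Derivation:
post: x <= 6
stmt 2: x := z - y  -- replace 1 occurrence(s) of x with (z - y)
  => ( z - y ) <= 6
stmt 1: z := z - 6  -- replace 1 occurrence(s) of z with (z - 6)
  => ( ( z - 6 ) - y ) <= 6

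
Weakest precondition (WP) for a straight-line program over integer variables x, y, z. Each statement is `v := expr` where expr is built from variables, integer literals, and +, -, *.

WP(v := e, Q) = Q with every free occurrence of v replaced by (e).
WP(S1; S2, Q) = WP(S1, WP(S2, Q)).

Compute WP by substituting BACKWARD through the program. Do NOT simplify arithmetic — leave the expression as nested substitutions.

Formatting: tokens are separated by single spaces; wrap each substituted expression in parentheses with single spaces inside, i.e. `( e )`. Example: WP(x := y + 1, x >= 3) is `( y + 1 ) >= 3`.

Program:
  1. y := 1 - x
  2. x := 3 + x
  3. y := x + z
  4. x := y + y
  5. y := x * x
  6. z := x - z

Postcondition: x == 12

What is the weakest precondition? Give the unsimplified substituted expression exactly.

post: x == 12
stmt 6: z := x - z  -- replace 0 occurrence(s) of z with (x - z)
  => x == 12
stmt 5: y := x * x  -- replace 0 occurrence(s) of y with (x * x)
  => x == 12
stmt 4: x := y + y  -- replace 1 occurrence(s) of x with (y + y)
  => ( y + y ) == 12
stmt 3: y := x + z  -- replace 2 occurrence(s) of y with (x + z)
  => ( ( x + z ) + ( x + z ) ) == 12
stmt 2: x := 3 + x  -- replace 2 occurrence(s) of x with (3 + x)
  => ( ( ( 3 + x ) + z ) + ( ( 3 + x ) + z ) ) == 12
stmt 1: y := 1 - x  -- replace 0 occurrence(s) of y with (1 - x)
  => ( ( ( 3 + x ) + z ) + ( ( 3 + x ) + z ) ) == 12

Answer: ( ( ( 3 + x ) + z ) + ( ( 3 + x ) + z ) ) == 12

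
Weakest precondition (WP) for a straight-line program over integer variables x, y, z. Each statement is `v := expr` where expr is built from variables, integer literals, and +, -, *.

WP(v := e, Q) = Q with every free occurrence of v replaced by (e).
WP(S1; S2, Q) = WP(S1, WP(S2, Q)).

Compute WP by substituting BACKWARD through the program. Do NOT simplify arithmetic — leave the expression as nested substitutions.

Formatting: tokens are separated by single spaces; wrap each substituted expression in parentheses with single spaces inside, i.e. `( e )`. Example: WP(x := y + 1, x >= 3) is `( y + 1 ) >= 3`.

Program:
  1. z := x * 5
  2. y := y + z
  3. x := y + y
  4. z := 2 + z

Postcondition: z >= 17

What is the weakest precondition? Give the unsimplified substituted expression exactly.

post: z >= 17
stmt 4: z := 2 + z  -- replace 1 occurrence(s) of z with (2 + z)
  => ( 2 + z ) >= 17
stmt 3: x := y + y  -- replace 0 occurrence(s) of x with (y + y)
  => ( 2 + z ) >= 17
stmt 2: y := y + z  -- replace 0 occurrence(s) of y with (y + z)
  => ( 2 + z ) >= 17
stmt 1: z := x * 5  -- replace 1 occurrence(s) of z with (x * 5)
  => ( 2 + ( x * 5 ) ) >= 17

Answer: ( 2 + ( x * 5 ) ) >= 17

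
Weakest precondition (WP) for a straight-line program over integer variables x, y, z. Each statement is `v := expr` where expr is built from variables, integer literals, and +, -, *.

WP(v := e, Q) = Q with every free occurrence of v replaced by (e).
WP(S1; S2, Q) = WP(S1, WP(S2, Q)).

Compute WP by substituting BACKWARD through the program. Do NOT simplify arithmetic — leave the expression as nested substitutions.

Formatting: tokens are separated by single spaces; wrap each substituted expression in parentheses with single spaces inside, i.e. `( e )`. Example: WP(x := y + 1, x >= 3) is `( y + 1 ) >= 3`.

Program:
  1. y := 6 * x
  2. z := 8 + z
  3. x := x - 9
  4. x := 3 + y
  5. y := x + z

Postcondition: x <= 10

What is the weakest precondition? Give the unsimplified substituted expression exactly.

Answer: ( 3 + ( 6 * x ) ) <= 10

Derivation:
post: x <= 10
stmt 5: y := x + z  -- replace 0 occurrence(s) of y with (x + z)
  => x <= 10
stmt 4: x := 3 + y  -- replace 1 occurrence(s) of x with (3 + y)
  => ( 3 + y ) <= 10
stmt 3: x := x - 9  -- replace 0 occurrence(s) of x with (x - 9)
  => ( 3 + y ) <= 10
stmt 2: z := 8 + z  -- replace 0 occurrence(s) of z with (8 + z)
  => ( 3 + y ) <= 10
stmt 1: y := 6 * x  -- replace 1 occurrence(s) of y with (6 * x)
  => ( 3 + ( 6 * x ) ) <= 10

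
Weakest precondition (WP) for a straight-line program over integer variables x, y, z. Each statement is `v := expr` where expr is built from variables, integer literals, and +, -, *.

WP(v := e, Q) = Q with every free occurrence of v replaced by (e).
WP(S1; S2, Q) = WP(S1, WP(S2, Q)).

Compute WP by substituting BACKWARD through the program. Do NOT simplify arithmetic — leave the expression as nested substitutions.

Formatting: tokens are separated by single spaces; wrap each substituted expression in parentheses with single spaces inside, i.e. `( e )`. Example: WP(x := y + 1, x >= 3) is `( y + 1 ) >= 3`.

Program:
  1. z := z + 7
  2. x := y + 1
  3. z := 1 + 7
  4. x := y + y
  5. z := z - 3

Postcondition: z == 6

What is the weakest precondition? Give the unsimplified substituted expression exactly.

Answer: ( ( 1 + 7 ) - 3 ) == 6

Derivation:
post: z == 6
stmt 5: z := z - 3  -- replace 1 occurrence(s) of z with (z - 3)
  => ( z - 3 ) == 6
stmt 4: x := y + y  -- replace 0 occurrence(s) of x with (y + y)
  => ( z - 3 ) == 6
stmt 3: z := 1 + 7  -- replace 1 occurrence(s) of z with (1 + 7)
  => ( ( 1 + 7 ) - 3 ) == 6
stmt 2: x := y + 1  -- replace 0 occurrence(s) of x with (y + 1)
  => ( ( 1 + 7 ) - 3 ) == 6
stmt 1: z := z + 7  -- replace 0 occurrence(s) of z with (z + 7)
  => ( ( 1 + 7 ) - 3 ) == 6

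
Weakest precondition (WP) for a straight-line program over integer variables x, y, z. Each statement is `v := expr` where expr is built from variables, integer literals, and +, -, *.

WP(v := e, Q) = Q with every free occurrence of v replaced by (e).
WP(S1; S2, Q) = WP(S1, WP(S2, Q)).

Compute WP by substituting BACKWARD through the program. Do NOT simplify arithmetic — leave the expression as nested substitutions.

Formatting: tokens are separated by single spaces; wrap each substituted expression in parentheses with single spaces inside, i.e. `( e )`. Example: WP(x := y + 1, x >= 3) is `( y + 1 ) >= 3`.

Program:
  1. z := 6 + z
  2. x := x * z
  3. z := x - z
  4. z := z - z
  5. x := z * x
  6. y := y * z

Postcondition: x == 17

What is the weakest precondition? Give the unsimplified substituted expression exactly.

post: x == 17
stmt 6: y := y * z  -- replace 0 occurrence(s) of y with (y * z)
  => x == 17
stmt 5: x := z * x  -- replace 1 occurrence(s) of x with (z * x)
  => ( z * x ) == 17
stmt 4: z := z - z  -- replace 1 occurrence(s) of z with (z - z)
  => ( ( z - z ) * x ) == 17
stmt 3: z := x - z  -- replace 2 occurrence(s) of z with (x - z)
  => ( ( ( x - z ) - ( x - z ) ) * x ) == 17
stmt 2: x := x * z  -- replace 3 occurrence(s) of x with (x * z)
  => ( ( ( ( x * z ) - z ) - ( ( x * z ) - z ) ) * ( x * z ) ) == 17
stmt 1: z := 6 + z  -- replace 5 occurrence(s) of z with (6 + z)
  => ( ( ( ( x * ( 6 + z ) ) - ( 6 + z ) ) - ( ( x * ( 6 + z ) ) - ( 6 + z ) ) ) * ( x * ( 6 + z ) ) ) == 17

Answer: ( ( ( ( x * ( 6 + z ) ) - ( 6 + z ) ) - ( ( x * ( 6 + z ) ) - ( 6 + z ) ) ) * ( x * ( 6 + z ) ) ) == 17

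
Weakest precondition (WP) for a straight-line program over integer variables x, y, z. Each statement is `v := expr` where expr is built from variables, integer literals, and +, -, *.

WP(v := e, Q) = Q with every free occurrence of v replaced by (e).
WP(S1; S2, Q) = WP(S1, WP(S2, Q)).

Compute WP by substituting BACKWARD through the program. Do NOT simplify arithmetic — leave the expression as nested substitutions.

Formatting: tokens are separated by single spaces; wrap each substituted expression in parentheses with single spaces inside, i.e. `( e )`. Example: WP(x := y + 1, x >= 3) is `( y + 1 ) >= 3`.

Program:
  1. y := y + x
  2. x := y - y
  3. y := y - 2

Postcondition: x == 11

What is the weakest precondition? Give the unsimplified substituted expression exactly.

Answer: ( ( y + x ) - ( y + x ) ) == 11

Derivation:
post: x == 11
stmt 3: y := y - 2  -- replace 0 occurrence(s) of y with (y - 2)
  => x == 11
stmt 2: x := y - y  -- replace 1 occurrence(s) of x with (y - y)
  => ( y - y ) == 11
stmt 1: y := y + x  -- replace 2 occurrence(s) of y with (y + x)
  => ( ( y + x ) - ( y + x ) ) == 11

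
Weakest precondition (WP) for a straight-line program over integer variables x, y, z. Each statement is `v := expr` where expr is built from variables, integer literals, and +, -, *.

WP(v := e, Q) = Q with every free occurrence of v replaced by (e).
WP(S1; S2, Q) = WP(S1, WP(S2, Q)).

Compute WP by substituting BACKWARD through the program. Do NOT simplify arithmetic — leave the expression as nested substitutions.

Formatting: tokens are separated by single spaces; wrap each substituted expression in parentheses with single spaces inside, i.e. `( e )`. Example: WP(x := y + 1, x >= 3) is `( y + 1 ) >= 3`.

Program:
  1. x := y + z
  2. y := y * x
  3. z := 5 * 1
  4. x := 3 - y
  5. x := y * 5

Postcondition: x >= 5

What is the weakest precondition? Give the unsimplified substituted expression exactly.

Answer: ( ( y * ( y + z ) ) * 5 ) >= 5

Derivation:
post: x >= 5
stmt 5: x := y * 5  -- replace 1 occurrence(s) of x with (y * 5)
  => ( y * 5 ) >= 5
stmt 4: x := 3 - y  -- replace 0 occurrence(s) of x with (3 - y)
  => ( y * 5 ) >= 5
stmt 3: z := 5 * 1  -- replace 0 occurrence(s) of z with (5 * 1)
  => ( y * 5 ) >= 5
stmt 2: y := y * x  -- replace 1 occurrence(s) of y with (y * x)
  => ( ( y * x ) * 5 ) >= 5
stmt 1: x := y + z  -- replace 1 occurrence(s) of x with (y + z)
  => ( ( y * ( y + z ) ) * 5 ) >= 5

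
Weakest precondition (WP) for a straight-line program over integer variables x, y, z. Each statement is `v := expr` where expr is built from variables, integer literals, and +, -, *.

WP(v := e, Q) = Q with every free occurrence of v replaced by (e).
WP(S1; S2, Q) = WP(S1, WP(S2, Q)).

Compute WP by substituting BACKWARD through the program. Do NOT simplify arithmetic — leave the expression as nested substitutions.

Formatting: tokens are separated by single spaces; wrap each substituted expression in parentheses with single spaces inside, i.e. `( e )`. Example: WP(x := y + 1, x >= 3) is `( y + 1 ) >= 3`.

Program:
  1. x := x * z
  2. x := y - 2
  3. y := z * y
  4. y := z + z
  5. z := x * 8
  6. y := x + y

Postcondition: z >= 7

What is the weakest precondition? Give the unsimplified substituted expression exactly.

post: z >= 7
stmt 6: y := x + y  -- replace 0 occurrence(s) of y with (x + y)
  => z >= 7
stmt 5: z := x * 8  -- replace 1 occurrence(s) of z with (x * 8)
  => ( x * 8 ) >= 7
stmt 4: y := z + z  -- replace 0 occurrence(s) of y with (z + z)
  => ( x * 8 ) >= 7
stmt 3: y := z * y  -- replace 0 occurrence(s) of y with (z * y)
  => ( x * 8 ) >= 7
stmt 2: x := y - 2  -- replace 1 occurrence(s) of x with (y - 2)
  => ( ( y - 2 ) * 8 ) >= 7
stmt 1: x := x * z  -- replace 0 occurrence(s) of x with (x * z)
  => ( ( y - 2 ) * 8 ) >= 7

Answer: ( ( y - 2 ) * 8 ) >= 7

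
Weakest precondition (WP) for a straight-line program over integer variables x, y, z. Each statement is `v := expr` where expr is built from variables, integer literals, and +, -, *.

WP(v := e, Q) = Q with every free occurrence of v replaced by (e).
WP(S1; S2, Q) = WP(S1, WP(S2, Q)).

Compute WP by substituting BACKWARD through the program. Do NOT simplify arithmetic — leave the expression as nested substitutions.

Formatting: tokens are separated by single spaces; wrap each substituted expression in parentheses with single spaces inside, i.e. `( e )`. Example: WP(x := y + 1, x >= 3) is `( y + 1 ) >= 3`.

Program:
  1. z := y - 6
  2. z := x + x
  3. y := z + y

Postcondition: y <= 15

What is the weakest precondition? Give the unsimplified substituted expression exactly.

post: y <= 15
stmt 3: y := z + y  -- replace 1 occurrence(s) of y with (z + y)
  => ( z + y ) <= 15
stmt 2: z := x + x  -- replace 1 occurrence(s) of z with (x + x)
  => ( ( x + x ) + y ) <= 15
stmt 1: z := y - 6  -- replace 0 occurrence(s) of z with (y - 6)
  => ( ( x + x ) + y ) <= 15

Answer: ( ( x + x ) + y ) <= 15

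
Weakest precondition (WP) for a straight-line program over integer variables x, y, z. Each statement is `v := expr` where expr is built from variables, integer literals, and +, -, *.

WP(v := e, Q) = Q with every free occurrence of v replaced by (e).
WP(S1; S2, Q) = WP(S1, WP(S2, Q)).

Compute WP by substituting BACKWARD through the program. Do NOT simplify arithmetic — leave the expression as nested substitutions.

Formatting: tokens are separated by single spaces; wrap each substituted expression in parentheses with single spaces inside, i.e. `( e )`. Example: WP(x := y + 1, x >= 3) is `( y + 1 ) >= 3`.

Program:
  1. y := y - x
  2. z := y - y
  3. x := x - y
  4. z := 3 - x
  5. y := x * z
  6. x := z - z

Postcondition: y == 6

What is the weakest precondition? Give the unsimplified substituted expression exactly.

Answer: ( ( x - ( y - x ) ) * ( 3 - ( x - ( y - x ) ) ) ) == 6

Derivation:
post: y == 6
stmt 6: x := z - z  -- replace 0 occurrence(s) of x with (z - z)
  => y == 6
stmt 5: y := x * z  -- replace 1 occurrence(s) of y with (x * z)
  => ( x * z ) == 6
stmt 4: z := 3 - x  -- replace 1 occurrence(s) of z with (3 - x)
  => ( x * ( 3 - x ) ) == 6
stmt 3: x := x - y  -- replace 2 occurrence(s) of x with (x - y)
  => ( ( x - y ) * ( 3 - ( x - y ) ) ) == 6
stmt 2: z := y - y  -- replace 0 occurrence(s) of z with (y - y)
  => ( ( x - y ) * ( 3 - ( x - y ) ) ) == 6
stmt 1: y := y - x  -- replace 2 occurrence(s) of y with (y - x)
  => ( ( x - ( y - x ) ) * ( 3 - ( x - ( y - x ) ) ) ) == 6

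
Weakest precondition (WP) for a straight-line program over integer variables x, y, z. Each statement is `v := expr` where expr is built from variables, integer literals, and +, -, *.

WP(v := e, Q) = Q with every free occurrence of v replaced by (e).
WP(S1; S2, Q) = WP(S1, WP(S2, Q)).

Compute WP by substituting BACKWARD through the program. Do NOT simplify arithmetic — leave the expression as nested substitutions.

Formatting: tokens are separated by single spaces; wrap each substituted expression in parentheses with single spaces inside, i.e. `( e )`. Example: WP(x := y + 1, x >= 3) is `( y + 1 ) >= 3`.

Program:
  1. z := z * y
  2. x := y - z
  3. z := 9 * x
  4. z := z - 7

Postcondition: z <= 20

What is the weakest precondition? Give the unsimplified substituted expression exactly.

Answer: ( ( 9 * ( y - ( z * y ) ) ) - 7 ) <= 20

Derivation:
post: z <= 20
stmt 4: z := z - 7  -- replace 1 occurrence(s) of z with (z - 7)
  => ( z - 7 ) <= 20
stmt 3: z := 9 * x  -- replace 1 occurrence(s) of z with (9 * x)
  => ( ( 9 * x ) - 7 ) <= 20
stmt 2: x := y - z  -- replace 1 occurrence(s) of x with (y - z)
  => ( ( 9 * ( y - z ) ) - 7 ) <= 20
stmt 1: z := z * y  -- replace 1 occurrence(s) of z with (z * y)
  => ( ( 9 * ( y - ( z * y ) ) ) - 7 ) <= 20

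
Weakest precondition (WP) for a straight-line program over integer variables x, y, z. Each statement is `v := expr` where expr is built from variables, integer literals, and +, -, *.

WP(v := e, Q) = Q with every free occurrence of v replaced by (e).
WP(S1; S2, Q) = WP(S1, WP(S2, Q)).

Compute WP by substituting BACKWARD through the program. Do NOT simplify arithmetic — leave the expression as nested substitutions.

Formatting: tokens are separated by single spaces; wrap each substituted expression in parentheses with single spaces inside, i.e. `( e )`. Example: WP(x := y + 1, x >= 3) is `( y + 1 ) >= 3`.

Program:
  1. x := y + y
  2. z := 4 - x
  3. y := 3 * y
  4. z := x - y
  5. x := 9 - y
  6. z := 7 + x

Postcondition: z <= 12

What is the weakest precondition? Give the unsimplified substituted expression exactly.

Answer: ( 7 + ( 9 - ( 3 * y ) ) ) <= 12

Derivation:
post: z <= 12
stmt 6: z := 7 + x  -- replace 1 occurrence(s) of z with (7 + x)
  => ( 7 + x ) <= 12
stmt 5: x := 9 - y  -- replace 1 occurrence(s) of x with (9 - y)
  => ( 7 + ( 9 - y ) ) <= 12
stmt 4: z := x - y  -- replace 0 occurrence(s) of z with (x - y)
  => ( 7 + ( 9 - y ) ) <= 12
stmt 3: y := 3 * y  -- replace 1 occurrence(s) of y with (3 * y)
  => ( 7 + ( 9 - ( 3 * y ) ) ) <= 12
stmt 2: z := 4 - x  -- replace 0 occurrence(s) of z with (4 - x)
  => ( 7 + ( 9 - ( 3 * y ) ) ) <= 12
stmt 1: x := y + y  -- replace 0 occurrence(s) of x with (y + y)
  => ( 7 + ( 9 - ( 3 * y ) ) ) <= 12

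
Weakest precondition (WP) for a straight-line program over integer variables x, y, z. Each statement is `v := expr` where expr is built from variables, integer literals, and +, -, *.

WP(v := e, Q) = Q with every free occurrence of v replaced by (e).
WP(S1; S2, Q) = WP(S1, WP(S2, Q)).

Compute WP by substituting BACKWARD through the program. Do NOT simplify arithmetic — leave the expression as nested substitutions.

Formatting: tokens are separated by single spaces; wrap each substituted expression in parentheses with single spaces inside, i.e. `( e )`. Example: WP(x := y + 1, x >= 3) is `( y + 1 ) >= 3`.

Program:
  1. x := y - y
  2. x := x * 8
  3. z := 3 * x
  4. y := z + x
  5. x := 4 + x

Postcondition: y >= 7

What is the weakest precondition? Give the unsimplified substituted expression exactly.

Answer: ( ( 3 * ( ( y - y ) * 8 ) ) + ( ( y - y ) * 8 ) ) >= 7

Derivation:
post: y >= 7
stmt 5: x := 4 + x  -- replace 0 occurrence(s) of x with (4 + x)
  => y >= 7
stmt 4: y := z + x  -- replace 1 occurrence(s) of y with (z + x)
  => ( z + x ) >= 7
stmt 3: z := 3 * x  -- replace 1 occurrence(s) of z with (3 * x)
  => ( ( 3 * x ) + x ) >= 7
stmt 2: x := x * 8  -- replace 2 occurrence(s) of x with (x * 8)
  => ( ( 3 * ( x * 8 ) ) + ( x * 8 ) ) >= 7
stmt 1: x := y - y  -- replace 2 occurrence(s) of x with (y - y)
  => ( ( 3 * ( ( y - y ) * 8 ) ) + ( ( y - y ) * 8 ) ) >= 7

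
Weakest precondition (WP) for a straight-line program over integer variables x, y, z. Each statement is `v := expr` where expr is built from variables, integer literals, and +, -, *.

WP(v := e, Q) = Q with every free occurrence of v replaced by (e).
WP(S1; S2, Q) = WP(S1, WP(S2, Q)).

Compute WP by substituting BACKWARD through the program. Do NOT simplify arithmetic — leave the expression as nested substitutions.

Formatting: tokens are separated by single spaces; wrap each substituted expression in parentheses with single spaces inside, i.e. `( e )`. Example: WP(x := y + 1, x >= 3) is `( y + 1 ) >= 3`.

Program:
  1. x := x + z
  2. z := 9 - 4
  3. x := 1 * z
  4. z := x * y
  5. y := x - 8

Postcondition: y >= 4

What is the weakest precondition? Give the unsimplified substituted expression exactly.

post: y >= 4
stmt 5: y := x - 8  -- replace 1 occurrence(s) of y with (x - 8)
  => ( x - 8 ) >= 4
stmt 4: z := x * y  -- replace 0 occurrence(s) of z with (x * y)
  => ( x - 8 ) >= 4
stmt 3: x := 1 * z  -- replace 1 occurrence(s) of x with (1 * z)
  => ( ( 1 * z ) - 8 ) >= 4
stmt 2: z := 9 - 4  -- replace 1 occurrence(s) of z with (9 - 4)
  => ( ( 1 * ( 9 - 4 ) ) - 8 ) >= 4
stmt 1: x := x + z  -- replace 0 occurrence(s) of x with (x + z)
  => ( ( 1 * ( 9 - 4 ) ) - 8 ) >= 4

Answer: ( ( 1 * ( 9 - 4 ) ) - 8 ) >= 4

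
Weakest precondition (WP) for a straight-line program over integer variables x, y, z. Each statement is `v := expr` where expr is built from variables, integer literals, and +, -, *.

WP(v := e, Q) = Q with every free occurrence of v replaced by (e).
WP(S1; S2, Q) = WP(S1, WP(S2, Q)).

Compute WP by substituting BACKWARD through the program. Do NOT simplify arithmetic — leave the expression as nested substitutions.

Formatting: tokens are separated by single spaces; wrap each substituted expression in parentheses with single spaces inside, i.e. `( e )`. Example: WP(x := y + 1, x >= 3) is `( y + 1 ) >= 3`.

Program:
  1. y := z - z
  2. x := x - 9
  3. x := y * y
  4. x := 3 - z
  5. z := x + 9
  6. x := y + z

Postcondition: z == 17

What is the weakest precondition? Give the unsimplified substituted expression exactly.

post: z == 17
stmt 6: x := y + z  -- replace 0 occurrence(s) of x with (y + z)
  => z == 17
stmt 5: z := x + 9  -- replace 1 occurrence(s) of z with (x + 9)
  => ( x + 9 ) == 17
stmt 4: x := 3 - z  -- replace 1 occurrence(s) of x with (3 - z)
  => ( ( 3 - z ) + 9 ) == 17
stmt 3: x := y * y  -- replace 0 occurrence(s) of x with (y * y)
  => ( ( 3 - z ) + 9 ) == 17
stmt 2: x := x - 9  -- replace 0 occurrence(s) of x with (x - 9)
  => ( ( 3 - z ) + 9 ) == 17
stmt 1: y := z - z  -- replace 0 occurrence(s) of y with (z - z)
  => ( ( 3 - z ) + 9 ) == 17

Answer: ( ( 3 - z ) + 9 ) == 17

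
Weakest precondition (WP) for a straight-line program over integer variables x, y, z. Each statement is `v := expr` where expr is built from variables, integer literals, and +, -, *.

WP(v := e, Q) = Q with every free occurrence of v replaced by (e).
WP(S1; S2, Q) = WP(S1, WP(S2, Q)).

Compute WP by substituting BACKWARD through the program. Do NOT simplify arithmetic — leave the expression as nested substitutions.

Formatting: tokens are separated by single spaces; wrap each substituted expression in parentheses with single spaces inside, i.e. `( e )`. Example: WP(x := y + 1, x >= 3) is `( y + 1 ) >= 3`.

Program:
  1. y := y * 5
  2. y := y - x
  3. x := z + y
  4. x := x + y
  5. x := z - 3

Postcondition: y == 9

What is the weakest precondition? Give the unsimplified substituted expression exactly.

Answer: ( ( y * 5 ) - x ) == 9

Derivation:
post: y == 9
stmt 5: x := z - 3  -- replace 0 occurrence(s) of x with (z - 3)
  => y == 9
stmt 4: x := x + y  -- replace 0 occurrence(s) of x with (x + y)
  => y == 9
stmt 3: x := z + y  -- replace 0 occurrence(s) of x with (z + y)
  => y == 9
stmt 2: y := y - x  -- replace 1 occurrence(s) of y with (y - x)
  => ( y - x ) == 9
stmt 1: y := y * 5  -- replace 1 occurrence(s) of y with (y * 5)
  => ( ( y * 5 ) - x ) == 9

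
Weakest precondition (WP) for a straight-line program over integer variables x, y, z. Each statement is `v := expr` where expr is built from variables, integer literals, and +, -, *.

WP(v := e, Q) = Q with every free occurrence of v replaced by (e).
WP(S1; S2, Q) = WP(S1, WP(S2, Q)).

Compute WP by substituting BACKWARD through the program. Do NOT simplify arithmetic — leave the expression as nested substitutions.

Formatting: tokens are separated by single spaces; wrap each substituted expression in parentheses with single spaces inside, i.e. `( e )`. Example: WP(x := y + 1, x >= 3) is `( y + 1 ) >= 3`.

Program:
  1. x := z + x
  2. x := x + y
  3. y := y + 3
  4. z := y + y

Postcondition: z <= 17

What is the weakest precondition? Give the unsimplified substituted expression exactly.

Answer: ( ( y + 3 ) + ( y + 3 ) ) <= 17

Derivation:
post: z <= 17
stmt 4: z := y + y  -- replace 1 occurrence(s) of z with (y + y)
  => ( y + y ) <= 17
stmt 3: y := y + 3  -- replace 2 occurrence(s) of y with (y + 3)
  => ( ( y + 3 ) + ( y + 3 ) ) <= 17
stmt 2: x := x + y  -- replace 0 occurrence(s) of x with (x + y)
  => ( ( y + 3 ) + ( y + 3 ) ) <= 17
stmt 1: x := z + x  -- replace 0 occurrence(s) of x with (z + x)
  => ( ( y + 3 ) + ( y + 3 ) ) <= 17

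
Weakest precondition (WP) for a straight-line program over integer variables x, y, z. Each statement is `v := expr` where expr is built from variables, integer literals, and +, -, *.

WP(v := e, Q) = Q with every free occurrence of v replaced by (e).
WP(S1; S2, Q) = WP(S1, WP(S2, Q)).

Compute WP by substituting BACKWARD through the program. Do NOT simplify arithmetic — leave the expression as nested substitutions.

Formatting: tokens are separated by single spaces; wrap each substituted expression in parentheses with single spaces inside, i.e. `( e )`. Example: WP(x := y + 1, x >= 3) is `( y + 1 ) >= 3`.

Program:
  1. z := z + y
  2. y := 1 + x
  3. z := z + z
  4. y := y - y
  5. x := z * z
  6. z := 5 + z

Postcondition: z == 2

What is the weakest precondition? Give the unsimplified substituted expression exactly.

post: z == 2
stmt 6: z := 5 + z  -- replace 1 occurrence(s) of z with (5 + z)
  => ( 5 + z ) == 2
stmt 5: x := z * z  -- replace 0 occurrence(s) of x with (z * z)
  => ( 5 + z ) == 2
stmt 4: y := y - y  -- replace 0 occurrence(s) of y with (y - y)
  => ( 5 + z ) == 2
stmt 3: z := z + z  -- replace 1 occurrence(s) of z with (z + z)
  => ( 5 + ( z + z ) ) == 2
stmt 2: y := 1 + x  -- replace 0 occurrence(s) of y with (1 + x)
  => ( 5 + ( z + z ) ) == 2
stmt 1: z := z + y  -- replace 2 occurrence(s) of z with (z + y)
  => ( 5 + ( ( z + y ) + ( z + y ) ) ) == 2

Answer: ( 5 + ( ( z + y ) + ( z + y ) ) ) == 2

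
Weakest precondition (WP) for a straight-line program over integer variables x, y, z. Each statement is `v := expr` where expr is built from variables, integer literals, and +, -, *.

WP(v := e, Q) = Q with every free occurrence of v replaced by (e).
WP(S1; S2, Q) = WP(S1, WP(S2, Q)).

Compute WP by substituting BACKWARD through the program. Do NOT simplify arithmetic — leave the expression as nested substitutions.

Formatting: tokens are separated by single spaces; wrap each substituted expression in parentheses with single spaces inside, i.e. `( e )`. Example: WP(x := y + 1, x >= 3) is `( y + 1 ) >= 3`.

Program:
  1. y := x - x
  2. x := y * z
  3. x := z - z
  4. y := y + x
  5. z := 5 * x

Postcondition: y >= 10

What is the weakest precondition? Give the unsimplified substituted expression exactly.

post: y >= 10
stmt 5: z := 5 * x  -- replace 0 occurrence(s) of z with (5 * x)
  => y >= 10
stmt 4: y := y + x  -- replace 1 occurrence(s) of y with (y + x)
  => ( y + x ) >= 10
stmt 3: x := z - z  -- replace 1 occurrence(s) of x with (z - z)
  => ( y + ( z - z ) ) >= 10
stmt 2: x := y * z  -- replace 0 occurrence(s) of x with (y * z)
  => ( y + ( z - z ) ) >= 10
stmt 1: y := x - x  -- replace 1 occurrence(s) of y with (x - x)
  => ( ( x - x ) + ( z - z ) ) >= 10

Answer: ( ( x - x ) + ( z - z ) ) >= 10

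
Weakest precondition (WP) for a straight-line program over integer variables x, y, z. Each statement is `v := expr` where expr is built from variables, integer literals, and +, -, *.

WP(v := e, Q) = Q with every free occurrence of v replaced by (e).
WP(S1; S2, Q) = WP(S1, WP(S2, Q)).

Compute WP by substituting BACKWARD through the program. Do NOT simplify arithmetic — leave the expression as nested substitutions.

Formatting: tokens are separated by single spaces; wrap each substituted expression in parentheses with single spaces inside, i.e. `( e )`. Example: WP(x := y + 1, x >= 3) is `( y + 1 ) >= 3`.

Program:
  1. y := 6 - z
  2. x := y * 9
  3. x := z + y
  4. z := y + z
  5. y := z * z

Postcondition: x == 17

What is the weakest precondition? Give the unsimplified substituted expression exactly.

Answer: ( z + ( 6 - z ) ) == 17

Derivation:
post: x == 17
stmt 5: y := z * z  -- replace 0 occurrence(s) of y with (z * z)
  => x == 17
stmt 4: z := y + z  -- replace 0 occurrence(s) of z with (y + z)
  => x == 17
stmt 3: x := z + y  -- replace 1 occurrence(s) of x with (z + y)
  => ( z + y ) == 17
stmt 2: x := y * 9  -- replace 0 occurrence(s) of x with (y * 9)
  => ( z + y ) == 17
stmt 1: y := 6 - z  -- replace 1 occurrence(s) of y with (6 - z)
  => ( z + ( 6 - z ) ) == 17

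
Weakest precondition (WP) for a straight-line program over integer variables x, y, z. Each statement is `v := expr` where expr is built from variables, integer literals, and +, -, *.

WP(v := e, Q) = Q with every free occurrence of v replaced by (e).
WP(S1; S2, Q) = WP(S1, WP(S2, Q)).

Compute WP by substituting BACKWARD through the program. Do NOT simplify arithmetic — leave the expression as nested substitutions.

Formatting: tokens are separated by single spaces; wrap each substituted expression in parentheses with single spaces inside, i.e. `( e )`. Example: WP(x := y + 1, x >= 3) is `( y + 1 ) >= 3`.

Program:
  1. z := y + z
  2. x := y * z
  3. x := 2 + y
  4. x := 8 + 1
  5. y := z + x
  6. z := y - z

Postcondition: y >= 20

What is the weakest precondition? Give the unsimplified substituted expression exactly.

post: y >= 20
stmt 6: z := y - z  -- replace 0 occurrence(s) of z with (y - z)
  => y >= 20
stmt 5: y := z + x  -- replace 1 occurrence(s) of y with (z + x)
  => ( z + x ) >= 20
stmt 4: x := 8 + 1  -- replace 1 occurrence(s) of x with (8 + 1)
  => ( z + ( 8 + 1 ) ) >= 20
stmt 3: x := 2 + y  -- replace 0 occurrence(s) of x with (2 + y)
  => ( z + ( 8 + 1 ) ) >= 20
stmt 2: x := y * z  -- replace 0 occurrence(s) of x with (y * z)
  => ( z + ( 8 + 1 ) ) >= 20
stmt 1: z := y + z  -- replace 1 occurrence(s) of z with (y + z)
  => ( ( y + z ) + ( 8 + 1 ) ) >= 20

Answer: ( ( y + z ) + ( 8 + 1 ) ) >= 20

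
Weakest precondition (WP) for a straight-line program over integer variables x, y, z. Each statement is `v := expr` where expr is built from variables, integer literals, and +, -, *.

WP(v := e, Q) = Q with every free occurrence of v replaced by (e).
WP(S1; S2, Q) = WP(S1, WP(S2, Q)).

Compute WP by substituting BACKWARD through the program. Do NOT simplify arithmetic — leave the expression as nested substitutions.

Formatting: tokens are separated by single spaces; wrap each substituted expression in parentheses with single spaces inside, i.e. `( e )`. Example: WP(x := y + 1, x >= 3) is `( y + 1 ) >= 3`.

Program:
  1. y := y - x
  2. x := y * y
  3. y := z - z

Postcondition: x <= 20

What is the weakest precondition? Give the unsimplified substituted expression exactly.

post: x <= 20
stmt 3: y := z - z  -- replace 0 occurrence(s) of y with (z - z)
  => x <= 20
stmt 2: x := y * y  -- replace 1 occurrence(s) of x with (y * y)
  => ( y * y ) <= 20
stmt 1: y := y - x  -- replace 2 occurrence(s) of y with (y - x)
  => ( ( y - x ) * ( y - x ) ) <= 20

Answer: ( ( y - x ) * ( y - x ) ) <= 20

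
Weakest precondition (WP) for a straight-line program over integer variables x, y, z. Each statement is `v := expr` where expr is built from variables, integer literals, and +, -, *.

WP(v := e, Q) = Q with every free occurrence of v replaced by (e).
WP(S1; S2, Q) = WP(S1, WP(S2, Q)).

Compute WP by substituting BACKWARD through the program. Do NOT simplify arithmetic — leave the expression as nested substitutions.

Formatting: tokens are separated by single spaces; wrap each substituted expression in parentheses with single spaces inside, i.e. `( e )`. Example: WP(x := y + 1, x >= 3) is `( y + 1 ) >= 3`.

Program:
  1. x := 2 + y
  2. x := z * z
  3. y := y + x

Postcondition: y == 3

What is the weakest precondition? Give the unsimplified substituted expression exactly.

post: y == 3
stmt 3: y := y + x  -- replace 1 occurrence(s) of y with (y + x)
  => ( y + x ) == 3
stmt 2: x := z * z  -- replace 1 occurrence(s) of x with (z * z)
  => ( y + ( z * z ) ) == 3
stmt 1: x := 2 + y  -- replace 0 occurrence(s) of x with (2 + y)
  => ( y + ( z * z ) ) == 3

Answer: ( y + ( z * z ) ) == 3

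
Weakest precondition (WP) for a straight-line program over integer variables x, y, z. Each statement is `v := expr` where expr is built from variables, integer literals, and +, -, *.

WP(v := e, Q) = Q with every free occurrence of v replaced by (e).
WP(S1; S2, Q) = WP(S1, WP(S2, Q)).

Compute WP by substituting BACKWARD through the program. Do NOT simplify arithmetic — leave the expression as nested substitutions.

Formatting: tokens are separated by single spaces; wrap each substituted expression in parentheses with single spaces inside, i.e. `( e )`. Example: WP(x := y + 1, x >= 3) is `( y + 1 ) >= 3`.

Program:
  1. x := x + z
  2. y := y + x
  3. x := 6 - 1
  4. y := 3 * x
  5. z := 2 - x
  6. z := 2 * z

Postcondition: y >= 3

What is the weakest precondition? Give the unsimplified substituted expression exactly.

Answer: ( 3 * ( 6 - 1 ) ) >= 3

Derivation:
post: y >= 3
stmt 6: z := 2 * z  -- replace 0 occurrence(s) of z with (2 * z)
  => y >= 3
stmt 5: z := 2 - x  -- replace 0 occurrence(s) of z with (2 - x)
  => y >= 3
stmt 4: y := 3 * x  -- replace 1 occurrence(s) of y with (3 * x)
  => ( 3 * x ) >= 3
stmt 3: x := 6 - 1  -- replace 1 occurrence(s) of x with (6 - 1)
  => ( 3 * ( 6 - 1 ) ) >= 3
stmt 2: y := y + x  -- replace 0 occurrence(s) of y with (y + x)
  => ( 3 * ( 6 - 1 ) ) >= 3
stmt 1: x := x + z  -- replace 0 occurrence(s) of x with (x + z)
  => ( 3 * ( 6 - 1 ) ) >= 3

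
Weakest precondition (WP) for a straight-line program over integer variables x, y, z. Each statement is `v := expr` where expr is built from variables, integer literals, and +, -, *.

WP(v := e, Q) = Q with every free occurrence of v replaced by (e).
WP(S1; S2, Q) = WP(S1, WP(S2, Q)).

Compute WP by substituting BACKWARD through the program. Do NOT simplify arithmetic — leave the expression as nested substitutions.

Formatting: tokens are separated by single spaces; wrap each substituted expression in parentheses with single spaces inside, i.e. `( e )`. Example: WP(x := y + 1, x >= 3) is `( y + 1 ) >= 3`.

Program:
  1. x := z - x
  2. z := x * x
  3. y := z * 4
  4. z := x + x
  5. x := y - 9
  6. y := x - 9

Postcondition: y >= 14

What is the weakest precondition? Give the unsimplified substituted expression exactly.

post: y >= 14
stmt 6: y := x - 9  -- replace 1 occurrence(s) of y with (x - 9)
  => ( x - 9 ) >= 14
stmt 5: x := y - 9  -- replace 1 occurrence(s) of x with (y - 9)
  => ( ( y - 9 ) - 9 ) >= 14
stmt 4: z := x + x  -- replace 0 occurrence(s) of z with (x + x)
  => ( ( y - 9 ) - 9 ) >= 14
stmt 3: y := z * 4  -- replace 1 occurrence(s) of y with (z * 4)
  => ( ( ( z * 4 ) - 9 ) - 9 ) >= 14
stmt 2: z := x * x  -- replace 1 occurrence(s) of z with (x * x)
  => ( ( ( ( x * x ) * 4 ) - 9 ) - 9 ) >= 14
stmt 1: x := z - x  -- replace 2 occurrence(s) of x with (z - x)
  => ( ( ( ( ( z - x ) * ( z - x ) ) * 4 ) - 9 ) - 9 ) >= 14

Answer: ( ( ( ( ( z - x ) * ( z - x ) ) * 4 ) - 9 ) - 9 ) >= 14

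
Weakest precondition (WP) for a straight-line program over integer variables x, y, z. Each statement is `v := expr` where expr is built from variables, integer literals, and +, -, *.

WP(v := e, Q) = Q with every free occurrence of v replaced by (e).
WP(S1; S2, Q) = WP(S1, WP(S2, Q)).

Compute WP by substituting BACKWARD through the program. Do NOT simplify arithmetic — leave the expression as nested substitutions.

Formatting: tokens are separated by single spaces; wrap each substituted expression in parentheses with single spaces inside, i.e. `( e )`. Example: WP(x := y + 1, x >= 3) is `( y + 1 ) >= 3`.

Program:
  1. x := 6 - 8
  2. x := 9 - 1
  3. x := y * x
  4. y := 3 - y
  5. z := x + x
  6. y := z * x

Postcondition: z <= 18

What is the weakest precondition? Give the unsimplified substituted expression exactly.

post: z <= 18
stmt 6: y := z * x  -- replace 0 occurrence(s) of y with (z * x)
  => z <= 18
stmt 5: z := x + x  -- replace 1 occurrence(s) of z with (x + x)
  => ( x + x ) <= 18
stmt 4: y := 3 - y  -- replace 0 occurrence(s) of y with (3 - y)
  => ( x + x ) <= 18
stmt 3: x := y * x  -- replace 2 occurrence(s) of x with (y * x)
  => ( ( y * x ) + ( y * x ) ) <= 18
stmt 2: x := 9 - 1  -- replace 2 occurrence(s) of x with (9 - 1)
  => ( ( y * ( 9 - 1 ) ) + ( y * ( 9 - 1 ) ) ) <= 18
stmt 1: x := 6 - 8  -- replace 0 occurrence(s) of x with (6 - 8)
  => ( ( y * ( 9 - 1 ) ) + ( y * ( 9 - 1 ) ) ) <= 18

Answer: ( ( y * ( 9 - 1 ) ) + ( y * ( 9 - 1 ) ) ) <= 18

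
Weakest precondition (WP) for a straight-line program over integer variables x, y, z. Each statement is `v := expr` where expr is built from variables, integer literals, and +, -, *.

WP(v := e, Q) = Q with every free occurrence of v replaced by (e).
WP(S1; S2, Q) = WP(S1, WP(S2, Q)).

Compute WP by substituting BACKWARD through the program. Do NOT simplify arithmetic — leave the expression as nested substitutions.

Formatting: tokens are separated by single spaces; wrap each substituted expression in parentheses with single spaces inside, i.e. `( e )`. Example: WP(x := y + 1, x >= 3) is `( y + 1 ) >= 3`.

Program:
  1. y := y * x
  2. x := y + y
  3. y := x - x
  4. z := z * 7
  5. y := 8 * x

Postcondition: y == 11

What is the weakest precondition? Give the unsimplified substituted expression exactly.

Answer: ( 8 * ( ( y * x ) + ( y * x ) ) ) == 11

Derivation:
post: y == 11
stmt 5: y := 8 * x  -- replace 1 occurrence(s) of y with (8 * x)
  => ( 8 * x ) == 11
stmt 4: z := z * 7  -- replace 0 occurrence(s) of z with (z * 7)
  => ( 8 * x ) == 11
stmt 3: y := x - x  -- replace 0 occurrence(s) of y with (x - x)
  => ( 8 * x ) == 11
stmt 2: x := y + y  -- replace 1 occurrence(s) of x with (y + y)
  => ( 8 * ( y + y ) ) == 11
stmt 1: y := y * x  -- replace 2 occurrence(s) of y with (y * x)
  => ( 8 * ( ( y * x ) + ( y * x ) ) ) == 11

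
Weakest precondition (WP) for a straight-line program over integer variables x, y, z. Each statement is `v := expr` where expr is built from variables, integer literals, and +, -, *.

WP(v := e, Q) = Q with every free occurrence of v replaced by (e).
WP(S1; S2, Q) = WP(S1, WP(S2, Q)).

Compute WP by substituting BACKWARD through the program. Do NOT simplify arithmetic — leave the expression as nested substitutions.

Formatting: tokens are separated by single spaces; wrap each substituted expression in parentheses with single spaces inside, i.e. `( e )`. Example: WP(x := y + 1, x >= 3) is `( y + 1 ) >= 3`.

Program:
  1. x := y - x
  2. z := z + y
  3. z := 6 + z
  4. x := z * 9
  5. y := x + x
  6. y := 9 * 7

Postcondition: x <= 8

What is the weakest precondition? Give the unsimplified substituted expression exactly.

post: x <= 8
stmt 6: y := 9 * 7  -- replace 0 occurrence(s) of y with (9 * 7)
  => x <= 8
stmt 5: y := x + x  -- replace 0 occurrence(s) of y with (x + x)
  => x <= 8
stmt 4: x := z * 9  -- replace 1 occurrence(s) of x with (z * 9)
  => ( z * 9 ) <= 8
stmt 3: z := 6 + z  -- replace 1 occurrence(s) of z with (6 + z)
  => ( ( 6 + z ) * 9 ) <= 8
stmt 2: z := z + y  -- replace 1 occurrence(s) of z with (z + y)
  => ( ( 6 + ( z + y ) ) * 9 ) <= 8
stmt 1: x := y - x  -- replace 0 occurrence(s) of x with (y - x)
  => ( ( 6 + ( z + y ) ) * 9 ) <= 8

Answer: ( ( 6 + ( z + y ) ) * 9 ) <= 8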